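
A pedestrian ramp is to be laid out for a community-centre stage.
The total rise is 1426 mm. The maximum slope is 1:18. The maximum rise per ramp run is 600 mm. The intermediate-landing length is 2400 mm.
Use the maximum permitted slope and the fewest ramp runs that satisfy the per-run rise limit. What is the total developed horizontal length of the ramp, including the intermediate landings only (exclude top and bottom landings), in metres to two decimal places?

⌈1426/600⌉ = 3 ramp runs. That means 2 intermediate landings.
Ramp run (horizontal) at 1:18: 1426 × 18 = 25668 mm.
2 intermediate landings contribute 2 × 2400 = 4800 mm.
Total developed length = 25668 + 4800 = 30468 mm.
= 30.47 m.

30.47 m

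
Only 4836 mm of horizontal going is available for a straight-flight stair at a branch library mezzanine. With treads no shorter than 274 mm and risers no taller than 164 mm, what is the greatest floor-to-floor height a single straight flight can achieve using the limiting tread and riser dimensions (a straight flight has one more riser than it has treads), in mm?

Treads that fit: ⌊4836 / 274⌋ = 17.
Risers = treads + 1 = 18.
Maximum height = 18 × 164 = 2952 mm.

2952 mm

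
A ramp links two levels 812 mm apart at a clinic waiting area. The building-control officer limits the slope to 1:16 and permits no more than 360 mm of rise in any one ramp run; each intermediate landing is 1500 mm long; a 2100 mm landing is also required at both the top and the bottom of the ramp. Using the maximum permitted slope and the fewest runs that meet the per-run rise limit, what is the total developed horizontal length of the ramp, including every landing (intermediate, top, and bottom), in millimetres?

812 / 360 = 2.256 → round up to 3 ramp runs. That means 2 intermediate landings.
Ramp run (horizontal) at 1:16: 812 × 16 = 12992 mm.
Intermediate landings: 2 × 1500 = 3000 mm.
Top and bottom landings: 2 × 2100 = 4200 mm.
Total = 12992 + 3000 + 4200 = 20192 mm.

20192 mm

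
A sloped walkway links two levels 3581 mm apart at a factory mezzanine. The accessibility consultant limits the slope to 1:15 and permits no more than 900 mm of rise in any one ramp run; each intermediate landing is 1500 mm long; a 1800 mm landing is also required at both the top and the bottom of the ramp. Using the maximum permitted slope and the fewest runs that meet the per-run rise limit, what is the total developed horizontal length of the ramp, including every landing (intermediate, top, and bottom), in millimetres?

61815 mm

At most 900 each: 3581/900 = 3.98, giving 4 ramp runs. That means 3 intermediate landings.
Ramp run (horizontal) at 1:15: 3581 × 15 = 53715 mm.
3 intermediate landings contribute 3 × 1500 = 4500 mm.
Top and bottom landings: 2 × 1800 = 3600 mm.
Total = 53715 + 4500 + 3600 = 61815 mm.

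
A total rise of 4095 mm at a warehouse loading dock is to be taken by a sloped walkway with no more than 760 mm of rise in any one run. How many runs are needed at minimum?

6 runs

4095 / 760 = 5.388 → round up to 6 ramp runs.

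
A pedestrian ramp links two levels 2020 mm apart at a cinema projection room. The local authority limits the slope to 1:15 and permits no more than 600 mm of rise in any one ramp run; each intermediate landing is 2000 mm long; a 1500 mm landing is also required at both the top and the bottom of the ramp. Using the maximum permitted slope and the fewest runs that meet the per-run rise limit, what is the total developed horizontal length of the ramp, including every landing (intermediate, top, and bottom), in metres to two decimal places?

At most 600 each: 2020/600 = 3.37, giving 4 ramp runs. That means 3 intermediate landings.
Ramp run (horizontal) at 1:15: 2020 × 15 = 30300 mm.
3 intermediate landings contribute 3 × 2000 = 6000 mm.
Top and bottom landings: 2 × 1500 = 3000 mm.
Total = 30300 + 6000 + 3000 = 39300 mm.
= 39.30 m.

39.30 m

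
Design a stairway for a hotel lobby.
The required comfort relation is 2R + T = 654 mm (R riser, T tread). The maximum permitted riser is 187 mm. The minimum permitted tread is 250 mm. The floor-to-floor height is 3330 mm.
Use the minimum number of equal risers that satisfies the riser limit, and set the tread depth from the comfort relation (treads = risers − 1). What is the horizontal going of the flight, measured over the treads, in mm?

4828 mm

3330 / 187 = 17.81, so 18 risers are needed.
Each riser is 3330/18 = 185 mm (≤ 187 mm).
T = 654 − 2·185 = 284 mm, which satisfies the 250 mm minimum.
Treads = 18 − 1 = 17; going = 17 × 284 = 4828 mm.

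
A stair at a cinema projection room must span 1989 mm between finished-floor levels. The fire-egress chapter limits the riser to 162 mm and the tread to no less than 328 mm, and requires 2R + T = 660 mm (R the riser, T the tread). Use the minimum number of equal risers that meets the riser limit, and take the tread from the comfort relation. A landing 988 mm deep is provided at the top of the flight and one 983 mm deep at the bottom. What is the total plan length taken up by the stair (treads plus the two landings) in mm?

6219 mm

At most 162 each: 1989/162 = 12.28, giving 13 risers.
Each riser is 1989/13 = 153 mm (≤ 162 mm).
From 2R + T = 660: T = 660 − 306 = 354 mm.
Going = (13 − 1) × 354 = 4248 mm.
Enclosure = 4248 + 988 + 983 = 6219 mm.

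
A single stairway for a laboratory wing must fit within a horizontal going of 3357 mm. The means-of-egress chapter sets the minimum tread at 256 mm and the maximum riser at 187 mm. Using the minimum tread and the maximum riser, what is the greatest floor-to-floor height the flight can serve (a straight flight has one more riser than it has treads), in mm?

2618 mm

3357 / 256 = 13.11, so 13 treads fit.
Risers = treads + 1 = 14.
Maximum height = 14 × 187 = 2618 mm.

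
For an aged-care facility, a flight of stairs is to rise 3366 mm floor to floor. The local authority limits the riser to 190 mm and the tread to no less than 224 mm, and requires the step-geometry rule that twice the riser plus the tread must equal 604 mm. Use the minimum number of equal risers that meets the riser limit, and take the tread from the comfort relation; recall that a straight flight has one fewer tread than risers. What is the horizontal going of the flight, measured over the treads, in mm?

3910 mm

3366 / 190 = 17.72, so 18 risers are needed.
Riser R = 3366 / 18 = 187 mm, within the 190 mm limit.
From 2R + T = 604: T = 604 − 374 = 230 mm.
18 risers give 17 treads; going = 17 × 230 = 3910 mm.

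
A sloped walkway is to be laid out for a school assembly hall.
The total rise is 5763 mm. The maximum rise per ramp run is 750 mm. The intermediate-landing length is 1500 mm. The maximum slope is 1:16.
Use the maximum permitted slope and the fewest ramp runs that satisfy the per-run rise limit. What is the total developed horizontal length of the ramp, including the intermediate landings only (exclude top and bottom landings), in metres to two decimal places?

⌈5763/750⌉ = 8 ramp runs. That means 7 intermediate landings.
Ramp run (horizontal) at 1:16: 5763 × 16 = 92208 mm.
Intermediate landings: 7 × 1500 = 10500 mm.
Total developed length = 92208 + 10500 = 102708 mm.
= 102.71 m.

102.71 m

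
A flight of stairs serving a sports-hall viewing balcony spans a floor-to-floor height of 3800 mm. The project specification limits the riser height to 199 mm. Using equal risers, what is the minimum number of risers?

3800 / 199 = 19.10, so 20 risers are needed.

20 risers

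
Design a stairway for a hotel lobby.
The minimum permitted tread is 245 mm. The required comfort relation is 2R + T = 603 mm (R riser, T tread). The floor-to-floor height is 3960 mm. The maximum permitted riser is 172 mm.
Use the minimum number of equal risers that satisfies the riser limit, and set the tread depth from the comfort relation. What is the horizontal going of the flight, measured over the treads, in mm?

At most 172 each: 3960/172 = 23.02, giving 24 risers.
Riser R = 3960 / 24 = 165 mm, within the 172 mm limit.
Tread T = 603 − 2 × 165 = 273 mm (≥ 245 mm).
Treads = 24 − 1 = 23; going = 23 × 273 = 6279 mm.

6279 mm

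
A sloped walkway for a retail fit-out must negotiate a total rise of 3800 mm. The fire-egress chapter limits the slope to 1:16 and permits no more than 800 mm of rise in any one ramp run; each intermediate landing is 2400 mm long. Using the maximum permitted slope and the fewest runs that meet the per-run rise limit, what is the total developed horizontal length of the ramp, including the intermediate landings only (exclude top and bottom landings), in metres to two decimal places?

70.40 m

3800 / 800 = 4.75, so 5 ramp runs are needed. That means 4 intermediate landings.
Horizontal run for 3800 mm of rise at 1:16 is 3800 × 16 = 60800 mm.
Intermediate landings: 4 × 2400 = 9600 mm.
Developed length = 60800 + 9600 = 70400 mm.
= 70.40 m.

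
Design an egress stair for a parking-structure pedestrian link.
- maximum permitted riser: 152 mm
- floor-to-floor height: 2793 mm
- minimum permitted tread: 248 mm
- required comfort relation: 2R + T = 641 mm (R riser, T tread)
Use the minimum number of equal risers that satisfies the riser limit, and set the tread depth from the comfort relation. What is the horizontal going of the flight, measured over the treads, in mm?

6246 mm

2793 / 152 = 18.375 → round up to 19 risers.
Riser R = 2793 / 19 = 147 mm, within the 152 mm limit.
T = 641 − 2·147 = 347 mm, which satisfies the 248 mm minimum.
Going = (19 − 1) × 347 = 6246 mm.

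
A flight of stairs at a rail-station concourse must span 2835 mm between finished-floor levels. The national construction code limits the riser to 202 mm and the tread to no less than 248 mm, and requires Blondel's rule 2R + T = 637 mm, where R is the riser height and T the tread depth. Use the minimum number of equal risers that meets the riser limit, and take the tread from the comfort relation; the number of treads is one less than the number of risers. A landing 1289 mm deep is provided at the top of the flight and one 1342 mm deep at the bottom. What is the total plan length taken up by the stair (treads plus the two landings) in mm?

At most 202 each: 2835/202 = 14.03, giving 15 risers.
Each riser is 2835/15 = 189 mm (≤ 202 mm).
From 2R + T = 637: T = 637 − 378 = 259 mm.
Treads = 15 − 1 = 14; going = 14 × 259 = 3626 mm.
Enclosure = 3626 + 1289 + 1342 = 6257 mm.

6257 mm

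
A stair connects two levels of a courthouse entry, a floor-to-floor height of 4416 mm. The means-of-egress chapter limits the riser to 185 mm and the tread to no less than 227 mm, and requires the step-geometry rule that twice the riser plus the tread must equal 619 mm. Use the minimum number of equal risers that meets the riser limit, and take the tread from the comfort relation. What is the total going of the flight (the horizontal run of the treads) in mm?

5773 mm

4416 / 185 = 23.87, so 24 risers are needed.
R = 4416 ÷ 24 = 184 mm.
T = 619 − 2·184 = 251 mm, which satisfies the 227 mm minimum.
Treads = 24 − 1 = 23; going = 23 × 251 = 5773 mm.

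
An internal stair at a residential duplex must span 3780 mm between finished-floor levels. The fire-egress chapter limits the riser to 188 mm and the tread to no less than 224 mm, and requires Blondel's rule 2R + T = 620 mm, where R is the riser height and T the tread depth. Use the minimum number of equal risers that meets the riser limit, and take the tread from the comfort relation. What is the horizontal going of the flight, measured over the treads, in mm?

3780 / 188 = 20.11, so 21 risers are needed.
R = 3780 ÷ 21 = 180 mm.
T = 620 − 2·180 = 260 mm, which satisfies the 224 mm minimum.
Treads = 21 − 1 = 20; going = 20 × 260 = 5200 mm.

5200 mm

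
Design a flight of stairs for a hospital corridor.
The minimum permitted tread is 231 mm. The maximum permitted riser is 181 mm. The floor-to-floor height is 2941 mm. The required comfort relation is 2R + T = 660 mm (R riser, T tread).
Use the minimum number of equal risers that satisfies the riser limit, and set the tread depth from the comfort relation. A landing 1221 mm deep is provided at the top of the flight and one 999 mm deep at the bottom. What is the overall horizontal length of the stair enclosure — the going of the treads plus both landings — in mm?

At most 181 each: 2941/181 = 16.25, giving 17 risers.
R = 2941 ÷ 17 = 173 mm.
T = 660 − 2·173 = 314 mm, which satisfies the 231 mm minimum.
Treads = 17 − 1 = 16; going = 16 × 314 = 5024 mm.
Enclosure = 5024 + 1221 + 999 = 7244 mm.

7244 mm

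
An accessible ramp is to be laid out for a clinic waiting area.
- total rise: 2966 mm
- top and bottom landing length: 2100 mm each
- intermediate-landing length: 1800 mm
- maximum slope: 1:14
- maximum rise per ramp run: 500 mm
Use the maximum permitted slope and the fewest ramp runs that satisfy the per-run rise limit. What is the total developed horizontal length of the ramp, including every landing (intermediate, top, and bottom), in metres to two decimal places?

54.72 m

⌈2966/500⌉ = 6 ramp runs. That means 5 intermediate landings.
Horizontal run for 2966 mm of rise at 1:14 is 2966 × 14 = 41524 mm.
5 intermediate landings contribute 5 × 1800 = 9000 mm.
Top and bottom landings: 2 × 2100 = 4200 mm.
Total = 41524 + 9000 + 4200 = 54724 mm.
= 54.72 m.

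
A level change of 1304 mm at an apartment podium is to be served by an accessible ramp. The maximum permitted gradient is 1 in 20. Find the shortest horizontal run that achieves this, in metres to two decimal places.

26.08 m

At 1:20 the run is 20 × 1304 = 26080 mm.
26080 mm = 26.08 m.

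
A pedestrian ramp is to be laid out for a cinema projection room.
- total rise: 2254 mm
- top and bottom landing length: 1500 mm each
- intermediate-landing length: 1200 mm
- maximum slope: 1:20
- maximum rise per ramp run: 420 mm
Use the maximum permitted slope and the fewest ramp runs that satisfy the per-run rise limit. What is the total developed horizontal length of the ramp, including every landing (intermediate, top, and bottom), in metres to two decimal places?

⌈2254/420⌉ = 6 ramp runs. That means 5 intermediate landings.
Horizontal run for 2254 mm of rise at 1:20 is 2254 × 20 = 45080 mm.
Intermediate landings: 5 × 1200 = 6000 mm.
Top and bottom landings: 2 × 1500 = 3000 mm.
Total = 45080 + 6000 + 3000 = 54080 mm.
= 54.08 m.

54.08 m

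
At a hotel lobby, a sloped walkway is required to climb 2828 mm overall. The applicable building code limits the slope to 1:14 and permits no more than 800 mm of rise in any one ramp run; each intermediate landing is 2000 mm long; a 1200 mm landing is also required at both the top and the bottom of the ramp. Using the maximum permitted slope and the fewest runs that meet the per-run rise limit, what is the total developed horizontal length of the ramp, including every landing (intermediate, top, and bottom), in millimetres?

2828 / 800 = 3.54, so 4 ramp runs are needed. That means 3 intermediate landings.
Horizontal run for 2828 mm of rise at 1:14 is 2828 × 14 = 39592 mm.
Intermediate landings: 3 × 2000 = 6000 mm.
Top and bottom landings: 2 × 1200 = 2400 mm.
Total = 39592 + 6000 + 2400 = 47992 mm.

47992 mm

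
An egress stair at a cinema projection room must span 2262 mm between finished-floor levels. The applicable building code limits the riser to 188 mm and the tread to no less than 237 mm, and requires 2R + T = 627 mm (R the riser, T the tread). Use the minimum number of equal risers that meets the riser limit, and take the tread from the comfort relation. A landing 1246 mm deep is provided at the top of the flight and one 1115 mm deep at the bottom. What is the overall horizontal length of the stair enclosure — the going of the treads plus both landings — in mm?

2262 / 188 = 12.03, so 13 risers are needed.
Each riser is 2262/13 = 174 mm (≤ 188 mm).
From 2R + T = 627: T = 627 − 348 = 279 mm.
13 risers give 12 treads; going = 12 × 279 = 3348 mm.
Enclosure = 3348 + 1246 + 1115 = 5709 mm.

5709 mm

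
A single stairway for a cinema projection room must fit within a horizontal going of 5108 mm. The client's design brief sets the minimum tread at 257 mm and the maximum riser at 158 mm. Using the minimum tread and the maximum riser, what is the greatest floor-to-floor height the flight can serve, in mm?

5108 / 257 = 19.88, so 19 treads fit.
Risers = treads + 1 = 20.
Maximum height = 20 × 158 = 3160 mm.

3160 mm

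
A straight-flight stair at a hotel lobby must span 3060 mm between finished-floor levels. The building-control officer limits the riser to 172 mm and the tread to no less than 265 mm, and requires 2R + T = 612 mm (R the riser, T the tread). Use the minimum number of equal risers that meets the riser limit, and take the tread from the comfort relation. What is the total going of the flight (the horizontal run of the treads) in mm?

3060 / 172 = 17.791 → round up to 18 risers.
R = 3060 ÷ 18 = 170 mm.
From 2R + T = 612: T = 612 − 340 = 272 mm.
Treads = 18 − 1 = 17; going = 17 × 272 = 4624 mm.

4624 mm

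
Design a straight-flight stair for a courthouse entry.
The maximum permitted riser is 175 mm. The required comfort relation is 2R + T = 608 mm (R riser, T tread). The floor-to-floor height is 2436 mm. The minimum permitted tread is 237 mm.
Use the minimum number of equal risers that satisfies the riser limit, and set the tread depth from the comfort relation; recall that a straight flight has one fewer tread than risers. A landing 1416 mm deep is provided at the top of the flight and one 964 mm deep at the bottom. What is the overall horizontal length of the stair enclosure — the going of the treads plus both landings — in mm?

⌈2436/175⌉ = 14 risers.
Each riser is 2436/14 = 174 mm (≤ 175 mm).
Tread T = 608 − 2 × 174 = 260 mm (≥ 237 mm).
Treads = 14 − 1 = 13; going = 13 × 260 = 3380 mm.
Add landings: 3380 + 1416 + 964 = 5760 mm.

5760 mm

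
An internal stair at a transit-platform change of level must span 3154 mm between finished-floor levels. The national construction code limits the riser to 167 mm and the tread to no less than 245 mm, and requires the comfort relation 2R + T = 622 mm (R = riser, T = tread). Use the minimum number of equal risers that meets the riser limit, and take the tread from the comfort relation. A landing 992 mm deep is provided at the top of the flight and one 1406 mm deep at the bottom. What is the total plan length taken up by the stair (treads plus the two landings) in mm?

⌈3154/167⌉ = 19 risers.
Riser R = 3154 / 19 = 166 mm, within the 167 mm limit.
From 2R + T = 622: T = 622 − 332 = 290 mm.
Treads = 19 − 1 = 18; going = 18 × 290 = 5220 mm.
Add landings: 5220 + 992 + 1406 = 7618 mm.

7618 mm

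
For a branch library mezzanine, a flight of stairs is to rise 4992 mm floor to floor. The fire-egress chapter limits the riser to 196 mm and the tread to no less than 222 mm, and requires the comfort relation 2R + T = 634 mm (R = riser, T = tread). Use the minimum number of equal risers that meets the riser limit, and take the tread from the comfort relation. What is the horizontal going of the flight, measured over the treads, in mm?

4992 / 196 = 25.469 → round up to 26 risers.
R = 4992 ÷ 26 = 192 mm.
From 2R + T = 634: T = 634 − 384 = 250 mm.
Treads = 26 − 1 = 25; going = 25 × 250 = 6250 mm.

6250 mm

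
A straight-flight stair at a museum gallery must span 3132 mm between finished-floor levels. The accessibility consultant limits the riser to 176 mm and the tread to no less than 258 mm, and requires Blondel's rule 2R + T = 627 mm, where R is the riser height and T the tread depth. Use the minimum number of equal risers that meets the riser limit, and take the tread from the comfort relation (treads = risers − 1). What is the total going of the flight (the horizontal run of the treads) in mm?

4743 mm

3132 / 176 = 17.795 → round up to 18 risers.
Riser R = 3132 / 18 = 174 mm, within the 176 mm limit.
Tread T = 627 − 2 × 174 = 279 mm (≥ 258 mm).
18 risers give 17 treads; going = 17 × 279 = 4743 mm.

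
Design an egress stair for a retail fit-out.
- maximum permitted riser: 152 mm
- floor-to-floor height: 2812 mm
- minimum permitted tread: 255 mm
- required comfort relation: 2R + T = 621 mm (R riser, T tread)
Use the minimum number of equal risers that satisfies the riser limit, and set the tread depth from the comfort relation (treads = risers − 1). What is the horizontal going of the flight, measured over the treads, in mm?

5850 mm

2812 / 152 = 18.50, so 19 risers are needed.
Each riser is 2812/19 = 148 mm (≤ 152 mm).
Tread T = 621 − 2 × 148 = 325 mm (≥ 255 mm).
Treads = 19 − 1 = 18; going = 18 × 325 = 5850 mm.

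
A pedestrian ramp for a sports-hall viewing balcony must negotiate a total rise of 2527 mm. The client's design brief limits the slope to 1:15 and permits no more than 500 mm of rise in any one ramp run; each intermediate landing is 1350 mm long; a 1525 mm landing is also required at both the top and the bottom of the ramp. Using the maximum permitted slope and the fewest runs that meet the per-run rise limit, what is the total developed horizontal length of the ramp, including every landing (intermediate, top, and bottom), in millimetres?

47705 mm

2527 / 500 = 5.054 → round up to 6 ramp runs. That means 5 intermediate landings.
Horizontal run for 2527 mm of rise at 1:15 is 2527 × 15 = 37905 mm.
5 intermediate landings contribute 5 × 1350 = 6750 mm.
Top and bottom landings: 2 × 1525 = 3050 mm.
Total = 37905 + 6750 + 3050 = 47705 mm.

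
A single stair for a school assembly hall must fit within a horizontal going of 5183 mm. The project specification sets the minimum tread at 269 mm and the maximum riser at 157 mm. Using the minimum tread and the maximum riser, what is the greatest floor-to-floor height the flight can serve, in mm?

Treads that fit: ⌊5183 / 269⌋ = 19.
Risers = treads + 1 = 20.
Maximum height = 20 × 157 = 3140 mm.

3140 mm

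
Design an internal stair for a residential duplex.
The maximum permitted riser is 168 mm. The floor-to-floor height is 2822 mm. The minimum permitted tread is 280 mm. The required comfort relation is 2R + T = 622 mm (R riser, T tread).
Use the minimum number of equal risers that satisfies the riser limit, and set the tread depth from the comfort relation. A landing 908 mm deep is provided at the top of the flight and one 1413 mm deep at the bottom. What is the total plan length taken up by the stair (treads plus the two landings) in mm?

⌈2822/168⌉ = 17 risers.
Riser R = 2822 / 17 = 166 mm, within the 168 mm limit.
T = 622 − 2·166 = 290 mm, which satisfies the 280 mm minimum.
Treads = 17 − 1 = 16; going = 16 × 290 = 4640 mm.
Add landings: 4640 + 908 + 1413 = 6961 mm.

6961 mm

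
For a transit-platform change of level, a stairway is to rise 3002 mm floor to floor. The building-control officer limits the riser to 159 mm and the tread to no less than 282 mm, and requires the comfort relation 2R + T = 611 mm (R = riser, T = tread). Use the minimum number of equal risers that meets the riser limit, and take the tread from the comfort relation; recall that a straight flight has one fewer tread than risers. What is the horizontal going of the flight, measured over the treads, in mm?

5310 mm

3002 / 159 = 18.881 → round up to 19 risers.
Each riser is 3002/19 = 158 mm (≤ 159 mm).
From 2R + T = 611: T = 611 − 316 = 295 mm.
Treads = 19 − 1 = 18; going = 18 × 295 = 5310 mm.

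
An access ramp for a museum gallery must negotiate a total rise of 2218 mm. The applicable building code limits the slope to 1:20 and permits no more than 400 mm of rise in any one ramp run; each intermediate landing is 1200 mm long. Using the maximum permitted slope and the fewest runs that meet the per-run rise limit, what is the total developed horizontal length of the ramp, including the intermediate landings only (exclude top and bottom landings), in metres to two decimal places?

2218 / 400 = 5.545 → round up to 6 ramp runs. That means 5 intermediate landings.
Horizontal run for 2218 mm of rise at 1:20 is 2218 × 20 = 44360 mm.
Intermediate landings: 5 × 1200 = 6000 mm.
Total developed length = 44360 + 6000 = 50360 mm.
= 50.36 m.

50.36 m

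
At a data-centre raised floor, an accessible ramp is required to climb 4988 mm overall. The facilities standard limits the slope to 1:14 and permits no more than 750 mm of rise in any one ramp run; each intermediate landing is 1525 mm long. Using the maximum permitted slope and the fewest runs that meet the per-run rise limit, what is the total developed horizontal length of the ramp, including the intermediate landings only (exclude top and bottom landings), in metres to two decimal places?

4988 / 750 = 6.651 → round up to 7 ramp runs. That means 6 intermediate landings.
Horizontal run for 4988 mm of rise at 1:14 is 4988 × 14 = 69832 mm.
6 intermediate landings contribute 6 × 1525 = 9150 mm.
Developed length = 69832 + 9150 = 78982 mm.
= 78.98 m.

78.98 m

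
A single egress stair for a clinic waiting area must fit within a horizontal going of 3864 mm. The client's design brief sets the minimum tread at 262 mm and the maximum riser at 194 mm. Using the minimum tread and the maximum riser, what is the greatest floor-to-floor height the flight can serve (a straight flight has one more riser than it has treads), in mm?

2910 mm

3864 / 262 = 14.75, so 14 treads fit.
Risers = treads + 1 = 15.
Maximum height = 15 × 194 = 2910 mm.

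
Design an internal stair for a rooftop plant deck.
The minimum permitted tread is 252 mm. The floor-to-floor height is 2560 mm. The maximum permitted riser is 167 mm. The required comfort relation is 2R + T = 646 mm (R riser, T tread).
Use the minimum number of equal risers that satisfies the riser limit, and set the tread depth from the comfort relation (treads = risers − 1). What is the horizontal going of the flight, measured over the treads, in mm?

At most 167 each: 2560/167 = 15.33, giving 16 risers.
R = 2560 ÷ 16 = 160 mm.
T = 646 − 2·160 = 326 mm, which satisfies the 252 mm minimum.
Treads = 16 − 1 = 15; going = 15 × 326 = 4890 mm.

4890 mm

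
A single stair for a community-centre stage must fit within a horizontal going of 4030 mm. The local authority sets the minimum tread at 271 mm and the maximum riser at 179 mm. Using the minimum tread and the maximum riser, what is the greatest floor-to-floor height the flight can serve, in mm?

2685 mm

Treads that fit: ⌊4030 / 271⌋ = 14.
Risers = treads + 1 = 15.
Maximum height = 15 × 179 = 2685 mm.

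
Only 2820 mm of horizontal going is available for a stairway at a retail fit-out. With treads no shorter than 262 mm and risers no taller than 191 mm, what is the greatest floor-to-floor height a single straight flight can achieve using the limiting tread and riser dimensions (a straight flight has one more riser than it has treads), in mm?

2101 mm

Treads that fit: ⌊2820 / 262⌋ = 10.
Risers = treads + 1 = 11.
Maximum height = 11 × 191 = 2101 mm.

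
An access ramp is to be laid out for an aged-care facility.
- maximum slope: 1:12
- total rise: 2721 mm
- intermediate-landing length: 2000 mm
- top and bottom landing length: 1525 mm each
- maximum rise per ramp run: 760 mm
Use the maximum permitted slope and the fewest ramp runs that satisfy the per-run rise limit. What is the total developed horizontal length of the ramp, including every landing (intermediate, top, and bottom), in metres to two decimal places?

2721 / 760 = 3.580 → round up to 4 ramp runs. That means 3 intermediate landings.
Horizontal run for 2721 mm of rise at 1:12 is 2721 × 12 = 32652 mm.
Intermediate landings: 3 × 2000 = 6000 mm.
Top and bottom landings: 2 × 1525 = 3050 mm.
Total = 32652 + 6000 + 3050 = 41702 mm.
= 41.70 m.

41.70 m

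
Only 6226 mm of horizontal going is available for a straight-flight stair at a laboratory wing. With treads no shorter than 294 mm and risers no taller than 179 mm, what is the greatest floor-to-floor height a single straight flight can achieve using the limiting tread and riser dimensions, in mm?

3938 mm

6226 / 294 = 21.18, so 21 treads fit.
Risers = treads + 1 = 22.
Maximum height = 22 × 179 = 3938 mm.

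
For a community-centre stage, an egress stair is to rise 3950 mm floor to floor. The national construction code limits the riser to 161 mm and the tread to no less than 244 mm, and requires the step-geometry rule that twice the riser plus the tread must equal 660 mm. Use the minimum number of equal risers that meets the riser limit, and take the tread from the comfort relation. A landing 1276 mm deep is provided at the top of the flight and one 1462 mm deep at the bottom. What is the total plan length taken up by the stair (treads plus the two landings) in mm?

3950 / 161 = 24.53, so 25 risers are needed.
Each riser is 3950/25 = 158 mm (≤ 161 mm).
From 2R + T = 660: T = 660 − 316 = 344 mm.
25 risers give 24 treads; going = 24 × 344 = 8256 mm.
Add landings: 8256 + 1276 + 1462 = 10994 mm.

10994 mm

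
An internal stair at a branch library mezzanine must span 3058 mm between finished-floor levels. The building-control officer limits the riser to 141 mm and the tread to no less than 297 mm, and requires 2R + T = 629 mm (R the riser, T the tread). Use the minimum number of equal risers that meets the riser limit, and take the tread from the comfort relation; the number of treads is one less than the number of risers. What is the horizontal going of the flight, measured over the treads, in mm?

7371 mm

3058 / 141 = 21.69, so 22 risers are needed.
R = 3058 ÷ 22 = 139 mm.
T = 629 − 2·139 = 351 mm, which satisfies the 297 mm minimum.
Treads = 22 − 1 = 21; going = 21 × 351 = 7371 mm.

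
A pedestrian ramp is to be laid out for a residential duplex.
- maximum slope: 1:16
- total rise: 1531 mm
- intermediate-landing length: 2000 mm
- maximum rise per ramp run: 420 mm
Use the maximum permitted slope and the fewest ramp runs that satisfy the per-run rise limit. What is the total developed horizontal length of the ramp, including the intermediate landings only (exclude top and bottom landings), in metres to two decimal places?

30.50 m

1531 / 420 = 3.645 → round up to 4 ramp runs. That means 3 intermediate landings.
Ramp run (horizontal) at 1:16: 1531 × 16 = 24496 mm.
Intermediate landings: 3 × 2000 = 6000 mm.
Developed length = 24496 + 6000 = 30496 mm.
= 30.50 m.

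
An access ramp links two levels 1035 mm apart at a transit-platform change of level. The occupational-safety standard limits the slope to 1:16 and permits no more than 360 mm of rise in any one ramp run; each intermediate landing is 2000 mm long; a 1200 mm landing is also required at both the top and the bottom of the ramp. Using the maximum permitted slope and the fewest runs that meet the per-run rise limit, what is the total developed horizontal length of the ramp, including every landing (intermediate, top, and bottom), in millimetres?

22960 mm

At most 360 each: 1035/360 = 2.88, giving 3 ramp runs. That means 2 intermediate landings.
Horizontal run for 1035 mm of rise at 1:16 is 1035 × 16 = 16560 mm.
Intermediate landings: 2 × 2000 = 4000 mm.
Top and bottom landings: 2 × 1200 = 2400 mm.
Total = 16560 + 4000 + 2400 = 22960 mm.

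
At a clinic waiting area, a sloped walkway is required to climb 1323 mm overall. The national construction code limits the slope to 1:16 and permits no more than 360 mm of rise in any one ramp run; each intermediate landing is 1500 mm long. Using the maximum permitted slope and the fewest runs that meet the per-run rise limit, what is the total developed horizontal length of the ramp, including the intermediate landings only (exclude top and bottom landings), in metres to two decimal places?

25.67 m

1323 / 360 = 3.67, so 4 ramp runs are needed. That means 3 intermediate landings.
Horizontal run for 1323 mm of rise at 1:16 is 1323 × 16 = 21168 mm.
Intermediate landings: 3 × 1500 = 4500 mm.
Developed length = 21168 + 4500 = 25668 mm.
= 25.67 m.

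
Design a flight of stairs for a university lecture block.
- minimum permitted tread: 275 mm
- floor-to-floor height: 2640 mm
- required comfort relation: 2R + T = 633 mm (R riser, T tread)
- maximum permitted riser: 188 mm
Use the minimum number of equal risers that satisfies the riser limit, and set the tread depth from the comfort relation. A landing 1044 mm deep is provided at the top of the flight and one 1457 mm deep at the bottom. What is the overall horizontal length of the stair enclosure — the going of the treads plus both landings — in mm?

6435 mm

At most 188 each: 2640/188 = 14.04, giving 15 risers.
Riser R = 2640 / 15 = 176 mm, within the 188 mm limit.
Tread T = 633 − 2 × 176 = 281 mm (≥ 275 mm).
Treads = 15 − 1 = 14; going = 14 × 281 = 3934 mm.
Add landings: 3934 + 1044 + 1457 = 6435 mm.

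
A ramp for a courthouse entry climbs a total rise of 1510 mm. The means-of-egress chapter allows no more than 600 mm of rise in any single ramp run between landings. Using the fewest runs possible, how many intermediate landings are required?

2 intermediate landings

1510 / 600 = 2.52, so 3 ramp runs are needed.
3 runs are separated by 2 intermediate landings.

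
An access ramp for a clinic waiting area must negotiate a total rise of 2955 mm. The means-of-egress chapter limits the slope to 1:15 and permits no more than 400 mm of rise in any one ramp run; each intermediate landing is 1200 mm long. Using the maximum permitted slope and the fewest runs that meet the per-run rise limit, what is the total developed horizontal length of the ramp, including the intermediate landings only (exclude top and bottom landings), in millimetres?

2955 / 400 = 7.388 → round up to 8 ramp runs. That means 7 intermediate landings.
Horizontal run for 2955 mm of rise at 1:15 is 2955 × 15 = 44325 mm.
7 intermediate landings contribute 7 × 1200 = 8400 mm.
Total developed length = 44325 + 8400 = 52725 mm.

52725 mm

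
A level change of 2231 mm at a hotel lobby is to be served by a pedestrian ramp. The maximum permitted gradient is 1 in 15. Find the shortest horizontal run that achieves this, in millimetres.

At 1:15 the run is 15 × 2231 = 33465 mm.

33465 mm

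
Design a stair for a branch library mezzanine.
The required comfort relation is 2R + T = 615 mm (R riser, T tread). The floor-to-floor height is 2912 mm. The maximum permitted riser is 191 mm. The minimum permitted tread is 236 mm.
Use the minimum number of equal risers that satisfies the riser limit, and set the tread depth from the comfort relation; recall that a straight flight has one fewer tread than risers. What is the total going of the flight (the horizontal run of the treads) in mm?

2912 / 191 = 15.246 → round up to 16 risers.
Each riser is 2912/16 = 182 mm (≤ 191 mm).
T = 615 − 2·182 = 251 mm, which satisfies the 236 mm minimum.
Going = (16 − 1) × 251 = 3765 mm.

3765 mm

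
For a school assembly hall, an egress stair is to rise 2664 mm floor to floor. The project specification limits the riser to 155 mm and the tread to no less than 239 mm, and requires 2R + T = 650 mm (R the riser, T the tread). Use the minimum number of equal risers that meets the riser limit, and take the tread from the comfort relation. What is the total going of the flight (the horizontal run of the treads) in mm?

6018 mm

2664 / 155 = 17.187 → round up to 18 risers.
Riser R = 2664 / 18 = 148 mm, within the 155 mm limit.
From 2R + T = 650: T = 650 − 296 = 354 mm.
18 risers give 17 treads; going = 17 × 354 = 6018 mm.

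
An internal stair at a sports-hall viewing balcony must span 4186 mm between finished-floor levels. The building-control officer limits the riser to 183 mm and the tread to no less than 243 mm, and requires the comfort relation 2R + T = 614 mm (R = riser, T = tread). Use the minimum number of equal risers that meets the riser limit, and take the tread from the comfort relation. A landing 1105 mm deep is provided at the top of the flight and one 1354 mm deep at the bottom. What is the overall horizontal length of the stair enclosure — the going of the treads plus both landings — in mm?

7959 mm

4186 / 183 = 22.87, so 23 risers are needed.
R = 4186 ÷ 23 = 182 mm.
From 2R + T = 614: T = 614 − 364 = 250 mm.
Going = (23 − 1) × 250 = 5500 mm.
Enclosure = 5500 + 1105 + 1354 = 7959 mm.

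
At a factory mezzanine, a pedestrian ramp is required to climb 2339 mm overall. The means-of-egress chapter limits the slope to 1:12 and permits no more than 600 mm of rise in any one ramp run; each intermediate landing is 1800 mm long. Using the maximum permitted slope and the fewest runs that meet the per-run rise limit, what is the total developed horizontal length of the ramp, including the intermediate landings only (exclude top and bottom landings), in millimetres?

2339 / 600 = 3.90, so 4 ramp runs are needed. That means 3 intermediate landings.
Horizontal run for 2339 mm of rise at 1:12 is 2339 × 12 = 28068 mm.
Intermediate landings: 3 × 1800 = 5400 mm.
Developed length = 28068 + 5400 = 33468 mm.

33468 mm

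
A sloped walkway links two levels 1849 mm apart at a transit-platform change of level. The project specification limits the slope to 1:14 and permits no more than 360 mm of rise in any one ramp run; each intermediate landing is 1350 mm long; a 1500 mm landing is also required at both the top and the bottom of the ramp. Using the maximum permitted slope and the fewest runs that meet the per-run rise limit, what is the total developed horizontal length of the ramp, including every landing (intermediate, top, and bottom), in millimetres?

35636 mm

⌈1849/360⌉ = 6 ramp runs. That means 5 intermediate landings.
Horizontal run for 1849 mm of rise at 1:14 is 1849 × 14 = 25886 mm.
5 intermediate landings contribute 5 × 1350 = 6750 mm.
Top and bottom landings: 2 × 1500 = 3000 mm.
Total = 25886 + 6750 + 3000 = 35636 mm.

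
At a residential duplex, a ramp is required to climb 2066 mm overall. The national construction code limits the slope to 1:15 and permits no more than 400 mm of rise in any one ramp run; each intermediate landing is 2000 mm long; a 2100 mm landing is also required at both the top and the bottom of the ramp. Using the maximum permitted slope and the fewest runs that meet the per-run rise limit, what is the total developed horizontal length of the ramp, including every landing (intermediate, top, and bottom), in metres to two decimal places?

2066 / 400 = 5.165 → round up to 6 ramp runs. That means 5 intermediate landings.
Ramp run (horizontal) at 1:15: 2066 × 15 = 30990 mm.
Intermediate landings: 5 × 2000 = 10000 mm.
Top and bottom landings: 2 × 2100 = 4200 mm.
Total = 30990 + 10000 + 4200 = 45190 mm.
= 45.19 m.

45.19 m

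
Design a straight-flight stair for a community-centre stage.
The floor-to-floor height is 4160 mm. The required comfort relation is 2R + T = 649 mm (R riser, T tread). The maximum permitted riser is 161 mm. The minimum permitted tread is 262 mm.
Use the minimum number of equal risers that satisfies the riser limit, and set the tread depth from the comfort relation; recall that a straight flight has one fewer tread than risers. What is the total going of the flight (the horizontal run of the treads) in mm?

⌈4160/161⌉ = 26 risers.
Each riser is 4160/26 = 160 mm (≤ 161 mm).
Tread T = 649 − 2 × 160 = 329 mm (≥ 262 mm).
Going = (26 − 1) × 329 = 8225 mm.

8225 mm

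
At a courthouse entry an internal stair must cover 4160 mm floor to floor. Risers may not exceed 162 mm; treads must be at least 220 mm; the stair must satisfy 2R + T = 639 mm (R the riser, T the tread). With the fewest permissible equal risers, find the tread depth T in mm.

319 mm

4160 / 162 = 25.679 → round up to 26 risers.
R = 4160 ÷ 26 = 160 mm.
Tread T = 639 − 2 × 160 = 319 mm (≥ 220 mm).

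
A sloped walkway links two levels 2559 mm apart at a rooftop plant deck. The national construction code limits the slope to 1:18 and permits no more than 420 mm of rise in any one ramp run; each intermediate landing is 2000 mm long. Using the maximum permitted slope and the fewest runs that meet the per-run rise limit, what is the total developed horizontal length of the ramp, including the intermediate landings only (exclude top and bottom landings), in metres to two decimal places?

2559 / 420 = 6.093 → round up to 7 ramp runs. That means 6 intermediate landings.
Horizontal run for 2559 mm of rise at 1:18 is 2559 × 18 = 46062 mm.
6 intermediate landings contribute 6 × 2000 = 12000 mm.
Developed length = 46062 + 12000 = 58062 mm.
= 58.06 m.

58.06 m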